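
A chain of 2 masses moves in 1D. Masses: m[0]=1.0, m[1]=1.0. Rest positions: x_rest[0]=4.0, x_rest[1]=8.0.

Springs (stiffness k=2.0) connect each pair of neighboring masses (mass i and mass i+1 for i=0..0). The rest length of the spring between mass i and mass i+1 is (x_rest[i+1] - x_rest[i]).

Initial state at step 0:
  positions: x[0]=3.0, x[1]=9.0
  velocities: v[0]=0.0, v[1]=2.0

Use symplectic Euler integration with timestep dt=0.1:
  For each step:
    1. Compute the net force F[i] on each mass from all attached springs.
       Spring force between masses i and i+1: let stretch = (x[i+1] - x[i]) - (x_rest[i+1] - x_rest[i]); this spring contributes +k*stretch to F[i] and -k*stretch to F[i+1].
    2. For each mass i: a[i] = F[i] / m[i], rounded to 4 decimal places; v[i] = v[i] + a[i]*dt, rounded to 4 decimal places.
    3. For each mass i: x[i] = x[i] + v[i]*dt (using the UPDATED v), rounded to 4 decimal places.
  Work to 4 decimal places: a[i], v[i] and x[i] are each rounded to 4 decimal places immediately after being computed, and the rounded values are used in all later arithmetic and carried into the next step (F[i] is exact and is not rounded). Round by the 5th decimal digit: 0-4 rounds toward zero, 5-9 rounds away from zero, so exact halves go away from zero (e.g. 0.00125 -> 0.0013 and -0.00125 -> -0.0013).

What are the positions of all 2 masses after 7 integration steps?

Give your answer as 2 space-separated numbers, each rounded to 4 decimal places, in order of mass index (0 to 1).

Step 0: x=[3.0000 9.0000] v=[0.0000 2.0000]
Step 1: x=[3.0400 9.1600] v=[0.4000 1.6000]
Step 2: x=[3.1224 9.2776] v=[0.8240 1.1760]
Step 3: x=[3.2479 9.3521] v=[1.2550 0.7450]
Step 4: x=[3.4155 9.3845] v=[1.6758 0.3242]
Step 5: x=[3.6225 9.3775] v=[2.0696 -0.0696]
Step 6: x=[3.8646 9.3354] v=[2.4206 -0.4206]
Step 7: x=[4.1361 9.2639] v=[2.7148 -0.7148]

Answer: 4.1361 9.2639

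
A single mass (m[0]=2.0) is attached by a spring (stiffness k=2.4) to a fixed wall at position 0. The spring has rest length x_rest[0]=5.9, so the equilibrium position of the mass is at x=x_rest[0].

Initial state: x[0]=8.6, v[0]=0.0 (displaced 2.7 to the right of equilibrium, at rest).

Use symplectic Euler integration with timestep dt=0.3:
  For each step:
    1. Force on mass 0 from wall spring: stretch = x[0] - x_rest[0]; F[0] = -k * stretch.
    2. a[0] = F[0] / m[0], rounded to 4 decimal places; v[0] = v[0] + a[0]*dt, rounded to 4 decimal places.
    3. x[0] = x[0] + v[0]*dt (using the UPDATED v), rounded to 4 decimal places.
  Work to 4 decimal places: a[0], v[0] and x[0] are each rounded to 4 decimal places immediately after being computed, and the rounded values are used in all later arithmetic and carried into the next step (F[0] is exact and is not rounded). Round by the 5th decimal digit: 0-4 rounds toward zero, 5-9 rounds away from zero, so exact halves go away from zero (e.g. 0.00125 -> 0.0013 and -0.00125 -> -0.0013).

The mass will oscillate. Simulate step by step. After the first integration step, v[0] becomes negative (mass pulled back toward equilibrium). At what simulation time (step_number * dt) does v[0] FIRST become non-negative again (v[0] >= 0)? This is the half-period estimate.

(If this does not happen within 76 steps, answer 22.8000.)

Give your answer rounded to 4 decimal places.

Answer: 3.0000

Derivation:
Step 0: x=[8.6000] v=[0.0000]
Step 1: x=[8.3084] v=[-0.9720]
Step 2: x=[7.7567] v=[-1.8390]
Step 3: x=[7.0045] v=[-2.5074]
Step 4: x=[6.1330] v=[-2.9050]
Step 5: x=[5.2363] v=[-2.9889]
Step 6: x=[4.4113] v=[-2.7500]
Step 7: x=[3.7471] v=[-2.2141]
Step 8: x=[3.3154] v=[-1.4391]
Step 9: x=[3.1628] v=[-0.5087]
Step 10: x=[3.3058] v=[0.4767]
First v>=0 after going negative at step 10, time=3.0000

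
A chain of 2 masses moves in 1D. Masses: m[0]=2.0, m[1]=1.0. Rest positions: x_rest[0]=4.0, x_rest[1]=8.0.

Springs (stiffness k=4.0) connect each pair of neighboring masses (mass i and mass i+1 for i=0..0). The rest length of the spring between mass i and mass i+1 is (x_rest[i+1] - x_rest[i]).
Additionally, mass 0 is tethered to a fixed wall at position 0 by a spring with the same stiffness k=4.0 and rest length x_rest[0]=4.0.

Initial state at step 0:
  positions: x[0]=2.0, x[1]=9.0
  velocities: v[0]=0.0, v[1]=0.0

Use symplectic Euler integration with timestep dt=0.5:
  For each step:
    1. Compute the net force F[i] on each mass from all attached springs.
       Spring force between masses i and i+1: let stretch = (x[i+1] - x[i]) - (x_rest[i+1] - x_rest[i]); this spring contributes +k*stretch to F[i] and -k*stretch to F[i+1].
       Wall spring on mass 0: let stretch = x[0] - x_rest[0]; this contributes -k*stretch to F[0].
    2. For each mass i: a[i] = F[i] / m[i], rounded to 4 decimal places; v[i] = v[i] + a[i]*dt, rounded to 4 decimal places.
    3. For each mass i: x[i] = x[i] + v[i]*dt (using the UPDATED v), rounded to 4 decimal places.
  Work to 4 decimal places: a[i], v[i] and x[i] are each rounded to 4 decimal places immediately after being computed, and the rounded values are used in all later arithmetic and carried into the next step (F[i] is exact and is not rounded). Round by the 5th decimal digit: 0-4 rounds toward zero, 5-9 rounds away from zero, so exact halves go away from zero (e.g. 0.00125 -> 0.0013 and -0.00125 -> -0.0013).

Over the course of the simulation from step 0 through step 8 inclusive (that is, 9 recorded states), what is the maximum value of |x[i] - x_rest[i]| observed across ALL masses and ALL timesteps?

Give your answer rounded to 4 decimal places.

Step 0: x=[2.0000 9.0000] v=[0.0000 0.0000]
Step 1: x=[4.5000 6.0000] v=[5.0000 -6.0000]
Step 2: x=[5.5000 5.5000] v=[2.0000 -1.0000]
Step 3: x=[3.7500 9.0000] v=[-3.5000 7.0000]
Step 4: x=[2.7500 11.2500] v=[-2.0000 4.5000]
Step 5: x=[4.6250 9.0000] v=[3.7500 -4.5000]
Step 6: x=[6.3750 6.3750] v=[3.5000 -5.2500]
Step 7: x=[4.9375 7.7500] v=[-2.8750 2.7500]
Step 8: x=[2.4375 10.3125] v=[-5.0000 5.1250]
Max displacement = 3.2500

Answer: 3.2500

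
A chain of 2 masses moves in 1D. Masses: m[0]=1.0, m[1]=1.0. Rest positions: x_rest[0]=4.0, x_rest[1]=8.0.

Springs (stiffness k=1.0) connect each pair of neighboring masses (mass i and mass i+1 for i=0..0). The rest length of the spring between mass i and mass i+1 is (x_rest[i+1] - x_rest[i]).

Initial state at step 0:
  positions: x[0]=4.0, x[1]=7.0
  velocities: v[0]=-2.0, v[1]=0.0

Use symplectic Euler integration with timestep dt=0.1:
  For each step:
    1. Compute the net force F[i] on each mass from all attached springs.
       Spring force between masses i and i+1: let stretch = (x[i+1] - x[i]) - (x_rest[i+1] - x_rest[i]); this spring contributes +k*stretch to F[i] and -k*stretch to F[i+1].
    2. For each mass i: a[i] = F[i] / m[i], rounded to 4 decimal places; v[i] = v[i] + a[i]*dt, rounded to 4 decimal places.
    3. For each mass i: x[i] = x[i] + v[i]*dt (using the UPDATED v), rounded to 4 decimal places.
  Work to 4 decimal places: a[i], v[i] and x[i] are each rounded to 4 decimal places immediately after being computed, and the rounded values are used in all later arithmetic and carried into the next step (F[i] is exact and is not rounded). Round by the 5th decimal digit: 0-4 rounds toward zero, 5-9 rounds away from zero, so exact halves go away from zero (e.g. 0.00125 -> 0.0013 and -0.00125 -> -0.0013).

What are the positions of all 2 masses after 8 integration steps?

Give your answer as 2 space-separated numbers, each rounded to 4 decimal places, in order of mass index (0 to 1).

Step 0: x=[4.0000 7.0000] v=[-2.0000 0.0000]
Step 1: x=[3.7900 7.0100] v=[-2.1000 0.1000]
Step 2: x=[3.5722 7.0278] v=[-2.1780 0.1780]
Step 3: x=[3.3490 7.0510] v=[-2.2324 0.2324]
Step 4: x=[3.1228 7.0772] v=[-2.2622 0.2622]
Step 5: x=[2.8961 7.1039] v=[-2.2668 0.2668]
Step 6: x=[2.6715 7.1285] v=[-2.2460 0.2460]
Step 7: x=[2.4515 7.1485] v=[-2.2003 0.2003]
Step 8: x=[2.2384 7.1616] v=[-2.1306 0.1306]

Answer: 2.2384 7.1616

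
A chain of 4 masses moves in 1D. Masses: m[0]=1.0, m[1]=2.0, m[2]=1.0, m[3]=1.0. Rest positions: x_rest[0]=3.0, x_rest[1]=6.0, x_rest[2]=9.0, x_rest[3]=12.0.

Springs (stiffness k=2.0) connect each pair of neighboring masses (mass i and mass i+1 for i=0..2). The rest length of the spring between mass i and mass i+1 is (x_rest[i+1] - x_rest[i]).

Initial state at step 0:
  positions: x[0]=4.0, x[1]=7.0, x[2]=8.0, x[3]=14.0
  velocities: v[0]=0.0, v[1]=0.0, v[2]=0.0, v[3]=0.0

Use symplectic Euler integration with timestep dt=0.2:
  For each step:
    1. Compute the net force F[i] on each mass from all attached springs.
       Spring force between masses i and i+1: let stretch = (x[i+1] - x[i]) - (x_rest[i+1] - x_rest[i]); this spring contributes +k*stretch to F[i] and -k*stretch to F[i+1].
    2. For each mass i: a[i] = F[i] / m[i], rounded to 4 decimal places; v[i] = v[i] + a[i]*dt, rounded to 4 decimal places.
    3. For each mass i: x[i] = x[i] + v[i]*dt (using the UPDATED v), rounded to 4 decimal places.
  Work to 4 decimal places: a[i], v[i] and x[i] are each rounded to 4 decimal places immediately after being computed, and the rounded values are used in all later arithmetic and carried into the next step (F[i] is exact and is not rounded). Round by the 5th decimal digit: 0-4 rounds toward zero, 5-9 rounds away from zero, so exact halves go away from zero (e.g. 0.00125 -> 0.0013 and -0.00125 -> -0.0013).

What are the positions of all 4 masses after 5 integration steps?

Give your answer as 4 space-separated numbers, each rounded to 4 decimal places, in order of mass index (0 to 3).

Step 0: x=[4.0000 7.0000 8.0000 14.0000] v=[0.0000 0.0000 0.0000 0.0000]
Step 1: x=[4.0000 6.9200 8.4000 13.7600] v=[0.0000 -0.4000 2.0000 -1.2000]
Step 2: x=[3.9936 6.7824 9.1104 13.3312] v=[-0.0320 -0.6880 3.5520 -2.1440]
Step 3: x=[3.9703 6.6264 9.9722 12.8047] v=[-0.1165 -0.7802 4.3091 -2.6323]
Step 4: x=[3.9195 6.4979 10.7930 12.2916] v=[-0.2541 -0.6423 4.1038 -2.5653]
Step 5: x=[3.8350 6.4381 11.3900 11.8987] v=[-0.4227 -0.2990 2.9852 -1.9647]

Answer: 3.8350 6.4381 11.3900 11.8987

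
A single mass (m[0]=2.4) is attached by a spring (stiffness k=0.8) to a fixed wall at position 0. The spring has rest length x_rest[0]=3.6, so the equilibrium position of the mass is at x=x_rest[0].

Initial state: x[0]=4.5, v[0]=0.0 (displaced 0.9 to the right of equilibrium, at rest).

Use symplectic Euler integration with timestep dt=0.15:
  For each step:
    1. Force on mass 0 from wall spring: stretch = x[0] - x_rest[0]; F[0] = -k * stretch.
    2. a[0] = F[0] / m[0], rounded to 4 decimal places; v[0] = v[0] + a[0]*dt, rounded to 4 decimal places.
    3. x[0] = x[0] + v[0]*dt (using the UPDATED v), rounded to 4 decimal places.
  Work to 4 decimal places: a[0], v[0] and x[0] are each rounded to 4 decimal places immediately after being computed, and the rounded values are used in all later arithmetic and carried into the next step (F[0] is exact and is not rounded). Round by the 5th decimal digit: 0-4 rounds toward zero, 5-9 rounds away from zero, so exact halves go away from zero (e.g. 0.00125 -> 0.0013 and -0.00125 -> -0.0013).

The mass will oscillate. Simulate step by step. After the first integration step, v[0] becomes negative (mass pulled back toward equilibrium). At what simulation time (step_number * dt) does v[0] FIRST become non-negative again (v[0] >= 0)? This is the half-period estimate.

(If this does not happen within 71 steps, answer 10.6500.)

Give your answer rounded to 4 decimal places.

Answer: 5.5500

Derivation:
Step 0: x=[4.5000] v=[0.0000]
Step 1: x=[4.4933] v=[-0.0450]
Step 2: x=[4.4798] v=[-0.0897]
Step 3: x=[4.4597] v=[-0.1337]
Step 4: x=[4.4332] v=[-0.1767]
Step 5: x=[4.4004] v=[-0.2184]
Step 6: x=[4.3616] v=[-0.2584]
Step 7: x=[4.3171] v=[-0.2965]
Step 8: x=[4.2672] v=[-0.3324]
Step 9: x=[4.2123] v=[-0.3658]
Step 10: x=[4.1528] v=[-0.3964]
Step 11: x=[4.0892] v=[-0.4240]
Step 12: x=[4.0219] v=[-0.4485]
Step 13: x=[3.9515] v=[-0.4696]
Step 14: x=[3.8784] v=[-0.4872]
Step 15: x=[3.8032] v=[-0.5011]
Step 16: x=[3.7265] v=[-0.5113]
Step 17: x=[3.6489] v=[-0.5176]
Step 18: x=[3.5709] v=[-0.5200]
Step 19: x=[3.4931] v=[-0.5185]
Step 20: x=[3.4161] v=[-0.5132]
Step 21: x=[3.3405] v=[-0.5040]
Step 22: x=[3.2669] v=[-0.4910]
Step 23: x=[3.1957] v=[-0.4744]
Step 24: x=[3.1276] v=[-0.4542]
Step 25: x=[3.0630] v=[-0.4306]
Step 26: x=[3.0024] v=[-0.4038]
Step 27: x=[2.9463] v=[-0.3739]
Step 28: x=[2.8951] v=[-0.3412]
Step 29: x=[2.8492] v=[-0.3060]
Step 30: x=[2.8089] v=[-0.2685]
Step 31: x=[2.7746] v=[-0.2289]
Step 32: x=[2.7465] v=[-0.1876]
Step 33: x=[2.7248] v=[-0.1449]
Step 34: x=[2.7096] v=[-0.1011]
Step 35: x=[2.7011] v=[-0.0566]
Step 36: x=[2.6993] v=[-0.0117]
Step 37: x=[2.7043] v=[0.0333]
First v>=0 after going negative at step 37, time=5.5500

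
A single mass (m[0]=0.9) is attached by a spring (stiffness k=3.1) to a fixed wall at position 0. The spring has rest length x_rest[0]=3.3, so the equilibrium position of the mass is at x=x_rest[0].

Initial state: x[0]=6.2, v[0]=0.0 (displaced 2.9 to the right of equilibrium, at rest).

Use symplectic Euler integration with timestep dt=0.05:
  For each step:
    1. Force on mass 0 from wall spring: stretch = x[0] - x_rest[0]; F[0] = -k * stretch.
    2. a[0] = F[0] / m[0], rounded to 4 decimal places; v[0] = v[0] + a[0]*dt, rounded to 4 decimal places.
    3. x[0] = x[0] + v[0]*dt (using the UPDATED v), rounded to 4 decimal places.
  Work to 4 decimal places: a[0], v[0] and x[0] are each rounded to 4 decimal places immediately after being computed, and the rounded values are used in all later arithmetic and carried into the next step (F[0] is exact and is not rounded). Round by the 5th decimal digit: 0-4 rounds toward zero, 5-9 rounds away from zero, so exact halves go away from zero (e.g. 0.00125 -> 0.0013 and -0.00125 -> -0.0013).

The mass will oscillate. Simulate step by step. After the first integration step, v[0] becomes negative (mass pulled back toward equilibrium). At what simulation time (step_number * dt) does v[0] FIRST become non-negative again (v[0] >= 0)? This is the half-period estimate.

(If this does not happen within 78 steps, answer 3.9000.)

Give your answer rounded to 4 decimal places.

Answer: 1.7000

Derivation:
Step 0: x=[6.2000] v=[0.0000]
Step 1: x=[6.1750] v=[-0.4994]
Step 2: x=[6.1253] v=[-0.9945]
Step 3: x=[6.0512] v=[-1.4811]
Step 4: x=[5.9535] v=[-1.9549]
Step 5: x=[5.8329] v=[-2.4119]
Step 6: x=[5.6905] v=[-2.8481]
Step 7: x=[5.5275] v=[-3.2598]
Step 8: x=[5.3453] v=[-3.6434]
Step 9: x=[5.1455] v=[-3.9956]
Step 10: x=[4.9298] v=[-4.3134]
Step 11: x=[4.7001] v=[-4.5941]
Step 12: x=[4.4583] v=[-4.8352]
Step 13: x=[4.2066] v=[-5.0347]
Step 14: x=[3.9471] v=[-5.1908]
Step 15: x=[3.6820] v=[-5.3022]
Step 16: x=[3.4136] v=[-5.3680]
Step 17: x=[3.1442] v=[-5.3876]
Step 18: x=[2.8762] v=[-5.3608]
Step 19: x=[2.6118] v=[-5.2878]
Step 20: x=[2.3533] v=[-5.1693]
Step 21: x=[2.1030] v=[-5.0063]
Step 22: x=[1.8630] v=[-4.8002]
Step 23: x=[1.6354] v=[-4.5527]
Step 24: x=[1.4221] v=[-4.2660]
Step 25: x=[1.2250] v=[-3.9426]
Step 26: x=[1.0457] v=[-3.5852]
Step 27: x=[0.8859] v=[-3.1970]
Step 28: x=[0.7468] v=[-2.7812]
Step 29: x=[0.6297] v=[-2.3415]
Step 30: x=[0.5356] v=[-1.8816]
Step 31: x=[0.4653] v=[-1.4055]
Step 32: x=[0.4194] v=[-0.9173]
Step 33: x=[0.3983] v=[-0.4212]
Step 34: x=[0.4022] v=[0.0785]
First v>=0 after going negative at step 34, time=1.7000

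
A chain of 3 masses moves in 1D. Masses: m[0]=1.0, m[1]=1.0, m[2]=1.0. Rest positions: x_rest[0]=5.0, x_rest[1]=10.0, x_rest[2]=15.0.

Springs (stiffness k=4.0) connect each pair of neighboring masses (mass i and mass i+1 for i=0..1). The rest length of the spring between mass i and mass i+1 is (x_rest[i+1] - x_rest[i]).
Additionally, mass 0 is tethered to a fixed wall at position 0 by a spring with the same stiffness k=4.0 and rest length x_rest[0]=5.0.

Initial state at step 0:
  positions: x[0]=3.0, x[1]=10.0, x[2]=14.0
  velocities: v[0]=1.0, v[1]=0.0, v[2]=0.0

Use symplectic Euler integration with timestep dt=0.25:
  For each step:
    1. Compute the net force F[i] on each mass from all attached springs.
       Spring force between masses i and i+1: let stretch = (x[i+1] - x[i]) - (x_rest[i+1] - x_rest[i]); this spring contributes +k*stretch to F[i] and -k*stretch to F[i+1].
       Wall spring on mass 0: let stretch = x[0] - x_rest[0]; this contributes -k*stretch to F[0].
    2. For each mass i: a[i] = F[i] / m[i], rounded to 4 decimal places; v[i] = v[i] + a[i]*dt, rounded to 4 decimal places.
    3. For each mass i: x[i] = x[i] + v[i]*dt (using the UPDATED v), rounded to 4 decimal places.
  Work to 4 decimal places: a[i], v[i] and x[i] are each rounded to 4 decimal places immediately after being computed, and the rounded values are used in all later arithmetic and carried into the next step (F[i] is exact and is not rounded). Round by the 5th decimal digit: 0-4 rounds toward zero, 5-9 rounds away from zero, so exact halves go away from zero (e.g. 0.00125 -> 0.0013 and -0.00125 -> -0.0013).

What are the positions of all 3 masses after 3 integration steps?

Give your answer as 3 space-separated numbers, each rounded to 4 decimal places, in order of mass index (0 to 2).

Step 0: x=[3.0000 10.0000 14.0000] v=[1.0000 0.0000 0.0000]
Step 1: x=[4.2500 9.2500 14.2500] v=[5.0000 -3.0000 1.0000]
Step 2: x=[5.6875 8.5000 14.5000] v=[5.7500 -3.0000 1.0000]
Step 3: x=[6.4063 8.5469 14.5000] v=[2.8750 0.1875 0.0000]

Answer: 6.4063 8.5469 14.5000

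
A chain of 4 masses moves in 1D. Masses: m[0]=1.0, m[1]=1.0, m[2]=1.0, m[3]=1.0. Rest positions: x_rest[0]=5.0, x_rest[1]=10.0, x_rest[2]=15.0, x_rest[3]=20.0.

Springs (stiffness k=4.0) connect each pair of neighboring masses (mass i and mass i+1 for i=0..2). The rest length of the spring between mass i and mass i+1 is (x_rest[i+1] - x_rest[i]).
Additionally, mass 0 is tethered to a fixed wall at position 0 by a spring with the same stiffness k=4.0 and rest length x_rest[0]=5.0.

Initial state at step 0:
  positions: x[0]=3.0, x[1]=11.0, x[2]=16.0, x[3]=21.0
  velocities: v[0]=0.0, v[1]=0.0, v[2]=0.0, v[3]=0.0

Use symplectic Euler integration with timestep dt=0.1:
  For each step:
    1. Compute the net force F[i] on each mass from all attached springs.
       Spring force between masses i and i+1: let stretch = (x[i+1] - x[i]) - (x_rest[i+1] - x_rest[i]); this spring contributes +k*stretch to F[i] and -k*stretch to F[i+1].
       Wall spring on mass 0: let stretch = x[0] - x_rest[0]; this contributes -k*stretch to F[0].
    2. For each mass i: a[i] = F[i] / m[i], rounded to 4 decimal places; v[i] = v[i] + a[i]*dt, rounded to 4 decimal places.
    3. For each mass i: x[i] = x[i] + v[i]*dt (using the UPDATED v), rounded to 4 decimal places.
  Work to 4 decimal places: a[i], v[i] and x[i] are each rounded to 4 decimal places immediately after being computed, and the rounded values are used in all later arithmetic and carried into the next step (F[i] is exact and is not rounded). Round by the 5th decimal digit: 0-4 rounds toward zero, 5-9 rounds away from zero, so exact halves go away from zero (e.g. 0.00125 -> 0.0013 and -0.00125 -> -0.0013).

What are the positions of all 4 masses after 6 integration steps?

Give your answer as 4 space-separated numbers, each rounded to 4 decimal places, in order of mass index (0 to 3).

Step 0: x=[3.0000 11.0000 16.0000 21.0000] v=[0.0000 0.0000 0.0000 0.0000]
Step 1: x=[3.2000 10.8800 16.0000 21.0000] v=[2.0000 -1.2000 0.0000 0.0000]
Step 2: x=[3.5792 10.6576 15.9952 21.0000] v=[3.7920 -2.2240 -0.0480 0.0000]
Step 3: x=[4.0984 10.3656 15.9771 20.9998] v=[5.1917 -2.9203 -0.1811 -0.0019]
Step 4: x=[4.7043 10.0473 15.9354 20.9987] v=[6.0592 -3.1826 -0.4166 -0.0110]
Step 5: x=[5.3358 9.7508 15.8608 20.9951] v=[6.3147 -2.9646 -0.7465 -0.0363]
Step 6: x=[5.9304 9.5221 15.7471 20.9861] v=[5.9464 -2.2866 -1.1368 -0.0900]

Answer: 5.9304 9.5221 15.7471 20.9861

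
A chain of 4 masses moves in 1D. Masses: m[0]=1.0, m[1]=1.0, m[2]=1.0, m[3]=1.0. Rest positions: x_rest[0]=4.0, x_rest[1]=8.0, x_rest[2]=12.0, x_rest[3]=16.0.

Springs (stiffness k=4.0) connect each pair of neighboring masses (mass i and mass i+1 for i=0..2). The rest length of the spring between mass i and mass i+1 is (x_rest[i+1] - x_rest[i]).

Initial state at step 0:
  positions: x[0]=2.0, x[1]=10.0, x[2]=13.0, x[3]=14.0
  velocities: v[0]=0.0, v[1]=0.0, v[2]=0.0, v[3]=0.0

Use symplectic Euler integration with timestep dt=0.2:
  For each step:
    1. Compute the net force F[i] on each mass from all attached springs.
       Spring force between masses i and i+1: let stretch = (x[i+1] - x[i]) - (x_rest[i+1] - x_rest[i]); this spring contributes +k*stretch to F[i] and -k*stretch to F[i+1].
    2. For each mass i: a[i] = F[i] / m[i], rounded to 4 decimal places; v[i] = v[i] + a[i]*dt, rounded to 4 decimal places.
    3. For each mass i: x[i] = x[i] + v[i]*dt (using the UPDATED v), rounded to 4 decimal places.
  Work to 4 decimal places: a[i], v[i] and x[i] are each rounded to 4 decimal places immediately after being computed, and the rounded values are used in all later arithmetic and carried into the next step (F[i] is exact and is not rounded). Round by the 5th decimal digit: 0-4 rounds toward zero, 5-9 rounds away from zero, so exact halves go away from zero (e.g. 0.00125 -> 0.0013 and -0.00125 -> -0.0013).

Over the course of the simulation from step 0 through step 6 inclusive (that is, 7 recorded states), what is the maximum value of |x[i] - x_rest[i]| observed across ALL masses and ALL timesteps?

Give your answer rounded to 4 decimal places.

Answer: 2.3227

Derivation:
Step 0: x=[2.0000 10.0000 13.0000 14.0000] v=[0.0000 0.0000 0.0000 0.0000]
Step 1: x=[2.6400 9.2000 12.6800 14.4800] v=[3.2000 -4.0000 -1.6000 2.4000]
Step 2: x=[3.6896 7.9072 12.0912 15.3120] v=[5.2480 -6.4640 -2.9440 4.1600]
Step 3: x=[4.7740 6.6090 11.3483 16.2687] v=[5.4221 -6.4909 -3.7146 4.7834]
Step 4: x=[5.5120 5.7755 10.6344 17.0781] v=[3.6901 -4.1675 -3.5697 4.0471]
Step 5: x=[5.6522 5.6773 10.1740 17.4965] v=[0.7009 -0.4912 -2.3019 2.0921]
Step 6: x=[5.1564 6.2945 10.1657 17.3833] v=[-2.4790 3.0861 -0.0413 -0.5659]
Max displacement = 2.3227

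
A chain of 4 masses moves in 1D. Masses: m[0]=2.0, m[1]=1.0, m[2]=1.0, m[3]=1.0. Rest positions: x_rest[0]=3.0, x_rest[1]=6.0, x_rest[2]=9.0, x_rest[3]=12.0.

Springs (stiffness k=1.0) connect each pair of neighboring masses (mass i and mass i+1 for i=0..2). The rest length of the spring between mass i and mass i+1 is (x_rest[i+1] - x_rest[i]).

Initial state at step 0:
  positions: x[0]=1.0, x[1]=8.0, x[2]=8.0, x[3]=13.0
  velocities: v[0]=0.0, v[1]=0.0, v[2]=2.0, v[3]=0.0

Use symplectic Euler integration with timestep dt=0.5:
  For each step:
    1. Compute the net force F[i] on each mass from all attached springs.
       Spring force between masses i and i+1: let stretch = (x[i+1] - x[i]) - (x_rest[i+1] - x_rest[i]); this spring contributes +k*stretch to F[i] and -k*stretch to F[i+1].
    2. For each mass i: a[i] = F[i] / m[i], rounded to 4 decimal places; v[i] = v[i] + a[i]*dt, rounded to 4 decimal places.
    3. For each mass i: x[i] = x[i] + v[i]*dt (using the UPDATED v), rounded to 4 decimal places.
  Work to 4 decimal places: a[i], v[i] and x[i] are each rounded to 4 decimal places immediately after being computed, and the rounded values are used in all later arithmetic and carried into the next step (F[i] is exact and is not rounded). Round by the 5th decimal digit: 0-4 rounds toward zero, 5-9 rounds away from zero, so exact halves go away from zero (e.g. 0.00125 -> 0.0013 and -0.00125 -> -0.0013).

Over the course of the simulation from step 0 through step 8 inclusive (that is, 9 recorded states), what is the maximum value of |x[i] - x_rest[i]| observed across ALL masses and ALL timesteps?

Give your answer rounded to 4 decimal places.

Step 0: x=[1.0000 8.0000 8.0000 13.0000] v=[0.0000 0.0000 2.0000 0.0000]
Step 1: x=[1.5000 6.2500 10.2500 12.5000] v=[1.0000 -3.5000 4.5000 -1.0000]
Step 2: x=[2.2188 4.3125 12.0625 12.1875] v=[1.4375 -3.8750 3.6250 -0.6250]
Step 3: x=[2.8243 3.7891 11.9688 12.5938] v=[1.2109 -1.0469 -0.1875 0.8125]
Step 4: x=[3.1754 5.0694 9.9864 13.5938] v=[0.7021 2.5606 -3.9649 2.0000]
Step 5: x=[3.3882 7.1055 7.6766 14.4420] v=[0.4256 4.0721 -4.6197 1.6963]
Step 6: x=[3.6907 8.3550 6.9153 14.3488] v=[0.6050 2.4990 -1.5226 -0.1864]
Step 7: x=[4.2013 8.0785 8.3723 13.1472] v=[1.0211 -0.5530 2.9140 -2.4032]
Step 8: x=[4.8215 6.9062 10.9496 11.5019] v=[1.2404 -2.3447 5.1546 -3.2907]
Max displacement = 3.0625

Answer: 3.0625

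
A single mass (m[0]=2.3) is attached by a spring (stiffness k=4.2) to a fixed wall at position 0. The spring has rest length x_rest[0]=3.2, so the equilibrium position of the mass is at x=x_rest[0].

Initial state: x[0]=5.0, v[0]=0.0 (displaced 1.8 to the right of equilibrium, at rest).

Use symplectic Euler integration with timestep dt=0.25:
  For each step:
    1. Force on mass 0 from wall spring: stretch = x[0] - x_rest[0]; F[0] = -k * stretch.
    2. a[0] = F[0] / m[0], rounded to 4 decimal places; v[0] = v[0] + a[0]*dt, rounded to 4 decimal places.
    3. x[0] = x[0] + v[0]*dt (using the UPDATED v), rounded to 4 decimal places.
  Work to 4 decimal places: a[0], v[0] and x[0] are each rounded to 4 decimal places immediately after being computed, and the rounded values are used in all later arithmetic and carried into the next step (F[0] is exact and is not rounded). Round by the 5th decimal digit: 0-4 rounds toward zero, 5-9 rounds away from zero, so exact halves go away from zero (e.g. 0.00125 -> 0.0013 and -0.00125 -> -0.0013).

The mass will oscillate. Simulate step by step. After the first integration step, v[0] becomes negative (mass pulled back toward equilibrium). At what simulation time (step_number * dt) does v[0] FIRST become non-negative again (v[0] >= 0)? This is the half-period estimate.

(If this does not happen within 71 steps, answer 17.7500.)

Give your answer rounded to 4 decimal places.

Step 0: x=[5.0000] v=[0.0000]
Step 1: x=[4.7946] v=[-0.8218]
Step 2: x=[4.4072] v=[-1.5498]
Step 3: x=[3.8820] v=[-2.1009]
Step 4: x=[3.2789] v=[-2.4123]
Step 5: x=[2.6668] v=[-2.4483]
Step 6: x=[2.1156] v=[-2.2049]
Step 7: x=[1.6881] v=[-1.7099]
Step 8: x=[1.4332] v=[-1.0197]
Step 9: x=[1.3799] v=[-0.2131]
Step 10: x=[1.5344] v=[0.6178]
First v>=0 after going negative at step 10, time=2.5000

Answer: 2.5000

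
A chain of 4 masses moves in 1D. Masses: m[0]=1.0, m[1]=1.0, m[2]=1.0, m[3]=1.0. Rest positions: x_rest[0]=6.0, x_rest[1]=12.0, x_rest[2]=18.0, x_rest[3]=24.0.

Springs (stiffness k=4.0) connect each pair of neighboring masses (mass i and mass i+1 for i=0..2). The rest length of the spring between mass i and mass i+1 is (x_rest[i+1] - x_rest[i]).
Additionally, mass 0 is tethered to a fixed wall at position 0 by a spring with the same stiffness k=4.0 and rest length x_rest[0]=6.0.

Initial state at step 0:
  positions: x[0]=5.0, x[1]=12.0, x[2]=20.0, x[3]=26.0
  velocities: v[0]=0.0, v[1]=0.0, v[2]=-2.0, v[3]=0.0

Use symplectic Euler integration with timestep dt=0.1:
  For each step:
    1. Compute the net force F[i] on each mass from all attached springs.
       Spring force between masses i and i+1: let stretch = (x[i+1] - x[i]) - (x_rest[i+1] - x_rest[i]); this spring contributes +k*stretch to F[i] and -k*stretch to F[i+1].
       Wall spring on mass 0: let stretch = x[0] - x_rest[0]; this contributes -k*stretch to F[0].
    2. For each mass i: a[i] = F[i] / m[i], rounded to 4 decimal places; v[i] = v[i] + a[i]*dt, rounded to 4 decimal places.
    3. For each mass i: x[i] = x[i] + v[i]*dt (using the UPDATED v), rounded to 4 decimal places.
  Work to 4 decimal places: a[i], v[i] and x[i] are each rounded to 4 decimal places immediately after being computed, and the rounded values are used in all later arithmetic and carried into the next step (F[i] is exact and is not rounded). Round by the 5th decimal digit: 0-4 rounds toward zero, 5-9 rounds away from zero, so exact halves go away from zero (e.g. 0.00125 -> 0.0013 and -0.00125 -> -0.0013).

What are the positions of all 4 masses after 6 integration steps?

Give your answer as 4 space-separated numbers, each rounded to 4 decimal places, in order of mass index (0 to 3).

Step 0: x=[5.0000 12.0000 20.0000 26.0000] v=[0.0000 0.0000 -2.0000 0.0000]
Step 1: x=[5.0800 12.0400 19.7200 26.0000] v=[0.8000 0.4000 -2.8000 0.0000]
Step 2: x=[5.2352 12.1088 19.3840 25.9888] v=[1.5520 0.6880 -3.3600 -0.1120]
Step 3: x=[5.4559 12.1937 19.0212 25.9534] v=[2.2074 0.8486 -3.6282 -0.3539]
Step 4: x=[5.7279 12.2822 18.6626 25.8807] v=[2.7202 0.8845 -3.5863 -0.7268]
Step 5: x=[6.0330 12.3637 18.3375 25.7593] v=[3.0508 0.8149 -3.2512 -1.2140]
Step 6: x=[6.3500 12.4309 18.0703 25.5810] v=[3.1699 0.6721 -2.6720 -1.7827]

Answer: 6.3500 12.4309 18.0703 25.5810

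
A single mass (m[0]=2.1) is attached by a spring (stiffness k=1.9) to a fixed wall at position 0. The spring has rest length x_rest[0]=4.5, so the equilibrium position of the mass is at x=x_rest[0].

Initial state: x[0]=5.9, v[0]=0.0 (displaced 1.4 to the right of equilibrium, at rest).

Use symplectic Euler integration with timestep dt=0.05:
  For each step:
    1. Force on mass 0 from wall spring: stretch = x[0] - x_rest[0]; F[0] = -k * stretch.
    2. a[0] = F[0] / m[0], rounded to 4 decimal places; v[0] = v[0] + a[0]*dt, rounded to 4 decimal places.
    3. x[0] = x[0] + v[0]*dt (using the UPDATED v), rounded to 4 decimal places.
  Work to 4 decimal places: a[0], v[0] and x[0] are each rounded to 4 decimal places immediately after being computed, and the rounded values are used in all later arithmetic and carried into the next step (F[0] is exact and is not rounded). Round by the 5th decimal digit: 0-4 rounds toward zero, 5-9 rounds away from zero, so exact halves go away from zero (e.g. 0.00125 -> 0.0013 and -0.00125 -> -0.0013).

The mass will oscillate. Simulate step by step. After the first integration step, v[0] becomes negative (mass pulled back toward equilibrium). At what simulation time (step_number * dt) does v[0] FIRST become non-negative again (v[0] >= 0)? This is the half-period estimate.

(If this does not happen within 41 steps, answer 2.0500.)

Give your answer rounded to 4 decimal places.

Answer: 2.0500

Derivation:
Step 0: x=[5.9000] v=[0.0000]
Step 1: x=[5.8968] v=[-0.0633]
Step 2: x=[5.8905] v=[-0.1265]
Step 3: x=[5.8810] v=[-0.1894]
Step 4: x=[5.8684] v=[-0.2519]
Step 5: x=[5.8527] v=[-0.3138]
Step 6: x=[5.8340] v=[-0.3750]
Step 7: x=[5.8122] v=[-0.4354]
Step 8: x=[5.7875] v=[-0.4948]
Step 9: x=[5.7599] v=[-0.5530]
Step 10: x=[5.7294] v=[-0.6100]
Step 11: x=[5.6961] v=[-0.6656]
Step 12: x=[5.6601] v=[-0.7197]
Step 13: x=[5.6215] v=[-0.7722]
Step 14: x=[5.5804] v=[-0.8229]
Step 15: x=[5.5368] v=[-0.8718]
Step 16: x=[5.4909] v=[-0.9187]
Step 17: x=[5.4427] v=[-0.9635]
Step 18: x=[5.3924] v=[-1.0061]
Step 19: x=[5.3401] v=[-1.0465]
Step 20: x=[5.2859] v=[-1.0845]
Step 21: x=[5.2299] v=[-1.1201]
Step 22: x=[5.1722] v=[-1.1531]
Step 23: x=[5.1130] v=[-1.1835]
Step 24: x=[5.0524] v=[-1.2112]
Step 25: x=[4.9906] v=[-1.2362]
Step 26: x=[4.9277] v=[-1.2584]
Step 27: x=[4.8638] v=[-1.2778]
Step 28: x=[4.7991] v=[-1.2943]
Step 29: x=[4.7337] v=[-1.3078]
Step 30: x=[4.6678] v=[-1.3184]
Step 31: x=[4.6015] v=[-1.3260]
Step 32: x=[4.5350] v=[-1.3306]
Step 33: x=[4.4684] v=[-1.3322]
Step 34: x=[4.4019] v=[-1.3308]
Step 35: x=[4.3356] v=[-1.3264]
Step 36: x=[4.2697] v=[-1.3190]
Step 37: x=[4.2043] v=[-1.3086]
Step 38: x=[4.1395] v=[-1.2952]
Step 39: x=[4.0756] v=[-1.2789]
Step 40: x=[4.0126] v=[-1.2597]
Step 41: x=[3.9507] v=[-1.2377]
v[0] did not become non-negative within 41 steps; using fallback time=2.0500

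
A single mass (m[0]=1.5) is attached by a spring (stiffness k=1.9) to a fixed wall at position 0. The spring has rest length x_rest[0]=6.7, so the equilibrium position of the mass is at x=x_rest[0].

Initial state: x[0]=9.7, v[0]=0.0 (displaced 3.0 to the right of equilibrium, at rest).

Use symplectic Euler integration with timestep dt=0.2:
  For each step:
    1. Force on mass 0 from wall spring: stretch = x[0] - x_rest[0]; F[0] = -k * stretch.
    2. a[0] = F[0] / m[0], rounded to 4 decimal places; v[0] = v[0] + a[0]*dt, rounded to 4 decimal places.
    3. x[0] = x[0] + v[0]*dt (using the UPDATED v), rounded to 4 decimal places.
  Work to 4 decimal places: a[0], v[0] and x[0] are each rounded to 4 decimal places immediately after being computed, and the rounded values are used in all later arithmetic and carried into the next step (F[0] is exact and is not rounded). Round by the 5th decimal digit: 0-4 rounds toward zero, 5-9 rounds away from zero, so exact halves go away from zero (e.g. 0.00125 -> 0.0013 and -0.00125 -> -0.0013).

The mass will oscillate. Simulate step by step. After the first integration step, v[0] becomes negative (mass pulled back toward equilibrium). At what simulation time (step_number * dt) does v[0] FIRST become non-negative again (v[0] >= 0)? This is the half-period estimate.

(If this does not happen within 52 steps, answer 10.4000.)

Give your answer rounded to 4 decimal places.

Answer: 2.8000

Derivation:
Step 0: x=[9.7000] v=[0.0000]
Step 1: x=[9.5480] v=[-0.7600]
Step 2: x=[9.2517] v=[-1.4815]
Step 3: x=[8.8261] v=[-2.1279]
Step 4: x=[8.2928] v=[-2.6665]
Step 5: x=[7.6788] v=[-3.0700]
Step 6: x=[7.0152] v=[-3.3180]
Step 7: x=[6.3356] v=[-3.3979]
Step 8: x=[5.6745] v=[-3.3056]
Step 9: x=[5.0653] v=[-3.0458]
Step 10: x=[4.5390] v=[-2.6317]
Step 11: x=[4.1222] v=[-2.0842]
Step 12: x=[3.8360] v=[-1.4312]
Step 13: x=[3.6949] v=[-0.7057]
Step 14: x=[3.7060] v=[0.0556]
First v>=0 after going negative at step 14, time=2.8000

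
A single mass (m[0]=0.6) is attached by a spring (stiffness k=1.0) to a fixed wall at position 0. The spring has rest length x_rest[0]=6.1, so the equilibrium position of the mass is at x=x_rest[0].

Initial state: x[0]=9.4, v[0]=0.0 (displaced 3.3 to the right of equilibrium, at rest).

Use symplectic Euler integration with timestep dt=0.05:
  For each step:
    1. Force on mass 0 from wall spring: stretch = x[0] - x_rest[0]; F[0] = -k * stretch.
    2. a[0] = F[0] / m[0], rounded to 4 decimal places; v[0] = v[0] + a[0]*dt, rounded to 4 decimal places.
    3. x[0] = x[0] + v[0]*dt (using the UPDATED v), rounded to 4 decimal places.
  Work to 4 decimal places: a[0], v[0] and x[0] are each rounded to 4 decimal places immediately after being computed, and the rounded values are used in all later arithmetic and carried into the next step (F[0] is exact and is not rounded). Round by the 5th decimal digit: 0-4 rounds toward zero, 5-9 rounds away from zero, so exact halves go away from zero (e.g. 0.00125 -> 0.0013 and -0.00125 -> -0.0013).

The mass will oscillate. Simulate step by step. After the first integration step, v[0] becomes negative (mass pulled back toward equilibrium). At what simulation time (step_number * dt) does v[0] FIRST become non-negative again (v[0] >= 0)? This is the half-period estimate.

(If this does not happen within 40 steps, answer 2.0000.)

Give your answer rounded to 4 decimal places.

Answer: 2.0000

Derivation:
Step 0: x=[9.4000] v=[0.0000]
Step 1: x=[9.3863] v=[-0.2750]
Step 2: x=[9.3589] v=[-0.5489]
Step 3: x=[9.3179] v=[-0.8205]
Step 4: x=[9.2635] v=[-1.0887]
Step 5: x=[9.1959] v=[-1.3523]
Step 6: x=[9.1154] v=[-1.6103]
Step 7: x=[9.0223] v=[-1.8616]
Step 8: x=[8.9170] v=[-2.1051]
Step 9: x=[8.8000] v=[-2.3399]
Step 10: x=[8.6718] v=[-2.5649]
Step 11: x=[8.5328] v=[-2.7792]
Step 12: x=[8.3837] v=[-2.9819]
Step 13: x=[8.2251] v=[-3.1722]
Step 14: x=[8.0576] v=[-3.3493]
Step 15: x=[7.8820] v=[-3.5124]
Step 16: x=[7.6990] v=[-3.6609]
Step 17: x=[7.5093] v=[-3.7942]
Step 18: x=[7.3137] v=[-3.9116]
Step 19: x=[7.1131] v=[-4.0127]
Step 20: x=[6.9082] v=[-4.0971]
Step 21: x=[6.7000] v=[-4.1645]
Step 22: x=[6.4893] v=[-4.2145]
Step 23: x=[6.2770] v=[-4.2469]
Step 24: x=[6.0639] v=[-4.2617]
Step 25: x=[5.8510] v=[-4.2587]
Step 26: x=[5.6391] v=[-4.2380]
Step 27: x=[5.4291] v=[-4.1996]
Step 28: x=[5.2219] v=[-4.1437]
Step 29: x=[5.0184] v=[-4.0705]
Step 30: x=[4.8194] v=[-3.9804]
Step 31: x=[4.6257] v=[-3.8737]
Step 32: x=[4.4382] v=[-3.7508]
Step 33: x=[4.2576] v=[-3.6123]
Step 34: x=[4.0847] v=[-3.4588]
Step 35: x=[3.9202] v=[-3.2909]
Step 36: x=[3.7647] v=[-3.1093]
Step 37: x=[3.6190] v=[-2.9147]
Step 38: x=[3.4836] v=[-2.7080]
Step 39: x=[3.3591] v=[-2.4900]
Step 40: x=[3.2460] v=[-2.2616]
v[0] did not become non-negative within 40 steps; using fallback time=2.0000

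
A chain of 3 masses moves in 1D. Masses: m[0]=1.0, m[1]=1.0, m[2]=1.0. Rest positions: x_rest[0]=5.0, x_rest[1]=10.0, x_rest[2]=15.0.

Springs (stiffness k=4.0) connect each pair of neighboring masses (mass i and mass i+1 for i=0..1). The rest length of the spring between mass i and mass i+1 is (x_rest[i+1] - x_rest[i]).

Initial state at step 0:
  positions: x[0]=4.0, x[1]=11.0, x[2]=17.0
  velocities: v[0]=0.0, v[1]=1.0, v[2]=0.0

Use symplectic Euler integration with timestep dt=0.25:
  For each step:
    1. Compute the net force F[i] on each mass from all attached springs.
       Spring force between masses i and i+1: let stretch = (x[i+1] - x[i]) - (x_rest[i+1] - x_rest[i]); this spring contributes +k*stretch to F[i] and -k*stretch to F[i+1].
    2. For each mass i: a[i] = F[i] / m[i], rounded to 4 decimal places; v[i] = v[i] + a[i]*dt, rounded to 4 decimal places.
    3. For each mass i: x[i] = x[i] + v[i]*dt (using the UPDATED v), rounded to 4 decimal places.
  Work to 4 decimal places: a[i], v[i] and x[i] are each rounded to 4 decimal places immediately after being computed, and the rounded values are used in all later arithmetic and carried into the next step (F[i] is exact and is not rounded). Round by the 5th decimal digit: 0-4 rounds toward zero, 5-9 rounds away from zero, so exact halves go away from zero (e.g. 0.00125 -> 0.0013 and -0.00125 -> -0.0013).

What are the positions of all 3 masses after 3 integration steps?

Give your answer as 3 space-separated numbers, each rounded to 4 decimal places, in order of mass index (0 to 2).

Step 0: x=[4.0000 11.0000 17.0000] v=[0.0000 1.0000 0.0000]
Step 1: x=[4.5000 11.0000 16.7500] v=[2.0000 0.0000 -1.0000]
Step 2: x=[5.3750 10.8125 16.3125] v=[3.5000 -0.7500 -1.7500]
Step 3: x=[6.3594 10.6406 15.7500] v=[3.9375 -0.6875 -2.2500]

Answer: 6.3594 10.6406 15.7500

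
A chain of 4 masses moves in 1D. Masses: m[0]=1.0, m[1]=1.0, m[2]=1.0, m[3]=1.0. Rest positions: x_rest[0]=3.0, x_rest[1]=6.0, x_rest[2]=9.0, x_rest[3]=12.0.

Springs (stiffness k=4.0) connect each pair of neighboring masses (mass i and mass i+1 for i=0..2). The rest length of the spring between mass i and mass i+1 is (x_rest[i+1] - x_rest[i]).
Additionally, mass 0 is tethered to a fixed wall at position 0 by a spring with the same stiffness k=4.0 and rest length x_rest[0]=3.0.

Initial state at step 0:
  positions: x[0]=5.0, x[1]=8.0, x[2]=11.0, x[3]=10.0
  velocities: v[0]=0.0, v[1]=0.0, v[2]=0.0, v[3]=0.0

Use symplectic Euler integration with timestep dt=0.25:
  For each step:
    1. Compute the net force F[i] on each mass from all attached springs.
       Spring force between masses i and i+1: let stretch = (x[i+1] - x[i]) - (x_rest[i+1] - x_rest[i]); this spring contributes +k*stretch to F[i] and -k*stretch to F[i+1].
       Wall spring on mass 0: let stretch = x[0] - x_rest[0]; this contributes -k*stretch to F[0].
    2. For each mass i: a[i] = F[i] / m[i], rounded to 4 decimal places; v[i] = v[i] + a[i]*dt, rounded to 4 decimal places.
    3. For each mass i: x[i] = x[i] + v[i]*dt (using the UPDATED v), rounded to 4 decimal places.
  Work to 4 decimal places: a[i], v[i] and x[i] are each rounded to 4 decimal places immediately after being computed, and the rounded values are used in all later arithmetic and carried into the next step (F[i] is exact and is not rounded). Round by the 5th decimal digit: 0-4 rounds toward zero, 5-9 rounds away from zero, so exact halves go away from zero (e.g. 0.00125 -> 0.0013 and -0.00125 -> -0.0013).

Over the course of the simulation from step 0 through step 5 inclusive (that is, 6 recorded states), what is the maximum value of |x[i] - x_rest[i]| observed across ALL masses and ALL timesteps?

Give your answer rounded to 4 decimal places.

Step 0: x=[5.0000 8.0000 11.0000 10.0000] v=[0.0000 0.0000 0.0000 0.0000]
Step 1: x=[4.5000 8.0000 10.0000 11.0000] v=[-2.0000 0.0000 -4.0000 4.0000]
Step 2: x=[3.7500 7.6250 8.7500 12.5000] v=[-3.0000 -1.5000 -5.0000 6.0000]
Step 3: x=[3.0313 6.5625 8.1563 13.8125] v=[-2.8750 -4.2500 -2.3750 5.2500]
Step 4: x=[2.4375 5.0157 8.5782 14.4610] v=[-2.3751 -6.1874 1.6874 2.5938]
Step 5: x=[1.8789 3.7149 9.5801 14.3888] v=[-2.2344 -5.2031 4.0077 -0.2890]
Max displacement = 2.4610

Answer: 2.4610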